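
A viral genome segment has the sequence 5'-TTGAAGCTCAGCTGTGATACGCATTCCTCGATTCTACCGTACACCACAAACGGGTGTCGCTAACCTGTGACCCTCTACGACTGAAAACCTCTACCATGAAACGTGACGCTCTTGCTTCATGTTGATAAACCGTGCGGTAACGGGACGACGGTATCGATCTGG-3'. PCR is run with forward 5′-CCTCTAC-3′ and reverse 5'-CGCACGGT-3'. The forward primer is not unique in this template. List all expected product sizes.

65 bp, 49 bp

The forward primer CCTCTAC matches the top strand at positions 72–78, 88–94.
The reverse primer's reverse complement is ACCGTGCG, matching at positions 129–136.
Each forward site pairs with the reverse site to give a product ending at position 136: sizes 65, 49 bp.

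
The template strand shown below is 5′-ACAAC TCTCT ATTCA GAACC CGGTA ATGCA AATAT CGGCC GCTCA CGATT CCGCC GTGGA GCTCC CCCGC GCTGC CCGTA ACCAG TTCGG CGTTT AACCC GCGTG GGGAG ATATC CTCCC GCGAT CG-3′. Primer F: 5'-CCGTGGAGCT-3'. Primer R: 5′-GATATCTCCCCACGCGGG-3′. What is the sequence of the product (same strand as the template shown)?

5'-CCGTGGAGCTCCCCCGCGCTGCCCGTAACCAGTTCGGCGTTTAACCCGCGTGGGGAGATATC-3'

Scanning the template, CCGTGGAGCT occurs at positions 54–63; this primer anneals to the bottom strand there with its 3' end pointing downstream.
Taking the reverse complement of GATATCTCCCCACGCGGG gives CCCGCGTGGGGAGATATC, found at positions 98–115 on the template; the primer anneals here to the top strand with its 3' end pointing upstream.
The product is the template from position 54 through 115 (62 bp).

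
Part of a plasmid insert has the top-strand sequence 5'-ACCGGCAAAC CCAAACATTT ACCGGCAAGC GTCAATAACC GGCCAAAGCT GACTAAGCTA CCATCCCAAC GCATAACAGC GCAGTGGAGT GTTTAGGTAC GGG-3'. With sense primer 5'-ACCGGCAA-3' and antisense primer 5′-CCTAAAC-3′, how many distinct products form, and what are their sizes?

The forward primer ACCGGCAA matches the top strand at positions 1–8, 21–28.
The reverse primer's reverse complement is GTTTAGG, matching at positions 91–97.
Each forward site pairs with the reverse site to give a product ending at position 97: sizes 97, 77 bp.

Two products: 97 bp, 77 bp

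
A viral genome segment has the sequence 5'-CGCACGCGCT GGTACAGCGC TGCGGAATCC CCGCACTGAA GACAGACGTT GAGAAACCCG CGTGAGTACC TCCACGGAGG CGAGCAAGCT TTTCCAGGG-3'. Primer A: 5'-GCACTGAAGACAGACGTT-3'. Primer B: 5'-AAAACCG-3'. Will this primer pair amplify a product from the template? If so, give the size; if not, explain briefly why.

Primer B (AAAACCG) does not match the top strand, and its reverse complement CGGTTTT does not match either.
With no annealing site for primer B, no amplification occurs.

No product — primer B has no binding site in the template.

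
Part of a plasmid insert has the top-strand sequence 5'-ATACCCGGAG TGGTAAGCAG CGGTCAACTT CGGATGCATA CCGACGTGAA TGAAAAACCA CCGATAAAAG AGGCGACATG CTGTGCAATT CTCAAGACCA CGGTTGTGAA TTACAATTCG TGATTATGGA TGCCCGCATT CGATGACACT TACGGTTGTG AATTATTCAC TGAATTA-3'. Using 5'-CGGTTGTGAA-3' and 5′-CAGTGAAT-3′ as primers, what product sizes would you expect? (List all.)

72 bp, 20 bp

The forward primer CGGTTGTGAA matches the top strand at positions 101–110, 153–162.
The reverse primer's reverse complement is ATTCACTG, matching at positions 165–172.
Each forward site pairs with the reverse site to give a product ending at position 172: sizes 72, 20 bp.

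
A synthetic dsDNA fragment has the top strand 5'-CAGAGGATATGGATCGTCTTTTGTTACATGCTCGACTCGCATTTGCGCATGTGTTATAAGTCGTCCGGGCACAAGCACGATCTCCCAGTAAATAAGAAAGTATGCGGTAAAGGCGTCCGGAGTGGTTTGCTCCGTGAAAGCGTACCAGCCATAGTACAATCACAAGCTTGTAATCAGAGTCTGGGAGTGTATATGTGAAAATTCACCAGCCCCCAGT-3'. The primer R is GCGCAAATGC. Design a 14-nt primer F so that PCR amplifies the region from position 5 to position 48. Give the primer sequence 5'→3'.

5'-GGATATGGATCGTC-3'

The reverse primer's reverse complement GCATTTGCGC matches the template at positions 39–48; the product starts at position 5.
The forward primer is identical to the top strand over positions 5–18: GGATATGGATCGTC.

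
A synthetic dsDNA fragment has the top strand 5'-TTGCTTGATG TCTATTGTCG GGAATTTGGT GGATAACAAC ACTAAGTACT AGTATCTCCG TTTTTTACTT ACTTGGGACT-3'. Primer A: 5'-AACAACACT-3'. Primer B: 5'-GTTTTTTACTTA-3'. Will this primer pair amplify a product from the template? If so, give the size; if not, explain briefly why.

Primer A (AACAACACT) matches the top strand at positions 35–43 (3' end points downstream).
Primer B (GTTTTTTACTTA) also matches the top strand directly, at positions 60–71 — its reverse complement TAAGTAAAAAAC is not present.
Both primers anneal to the bottom strand with 3' ends pointing the same way, so neither can prime synthesis back toward the other.

No product — both primers anneal to the same strand and extend in the same direction.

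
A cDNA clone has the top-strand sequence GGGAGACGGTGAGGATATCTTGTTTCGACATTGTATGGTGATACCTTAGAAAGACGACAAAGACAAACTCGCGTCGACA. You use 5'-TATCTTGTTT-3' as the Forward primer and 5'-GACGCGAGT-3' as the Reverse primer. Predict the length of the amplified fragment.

The forward primer matches the template at positions 16–25.
Taking the reverse complement of GACGCGAGT gives ACTCGCGTC, found at positions 67–75 on the template; the primer anneals here to the top strand with its 3' end pointing upstream.
The product runs from position 16 to position 75, so its length is 75 − 16 + 1 = 60 bp.

60 bp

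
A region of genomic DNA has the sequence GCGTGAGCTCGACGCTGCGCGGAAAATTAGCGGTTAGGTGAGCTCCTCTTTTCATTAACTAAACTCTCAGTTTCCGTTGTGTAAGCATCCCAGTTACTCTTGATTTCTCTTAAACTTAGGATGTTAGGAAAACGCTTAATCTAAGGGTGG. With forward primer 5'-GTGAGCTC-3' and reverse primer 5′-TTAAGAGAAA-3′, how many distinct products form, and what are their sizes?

Two products: 111 bp, 76 bp

The forward primer GTGAGCTC matches the top strand at positions 3–10, 38–45.
The reverse primer's reverse complement is TTTCTCTTAA, matching at positions 104–113.
Each forward site pairs with the reverse site to give a product ending at position 113: sizes 111, 76 bp.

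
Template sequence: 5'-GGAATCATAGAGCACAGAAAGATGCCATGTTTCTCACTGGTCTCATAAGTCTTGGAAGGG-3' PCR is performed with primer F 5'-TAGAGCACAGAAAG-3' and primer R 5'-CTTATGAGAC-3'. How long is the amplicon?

Scanning the template, TAGAGCACAGAAAG occurs at positions 8–21; this primer anneals to the bottom strand there with its 3' end pointing downstream.
Taking the reverse complement of CTTATGAGAC gives GTCTCATAAG, found at positions 40–49 on the template; the primer anneals here to the top strand with its 3' end pointing upstream.
Product length = (reverse-primer end) − (forward-primer start) + 1 = 49 − 8 + 1 = 42 bp.

42 bp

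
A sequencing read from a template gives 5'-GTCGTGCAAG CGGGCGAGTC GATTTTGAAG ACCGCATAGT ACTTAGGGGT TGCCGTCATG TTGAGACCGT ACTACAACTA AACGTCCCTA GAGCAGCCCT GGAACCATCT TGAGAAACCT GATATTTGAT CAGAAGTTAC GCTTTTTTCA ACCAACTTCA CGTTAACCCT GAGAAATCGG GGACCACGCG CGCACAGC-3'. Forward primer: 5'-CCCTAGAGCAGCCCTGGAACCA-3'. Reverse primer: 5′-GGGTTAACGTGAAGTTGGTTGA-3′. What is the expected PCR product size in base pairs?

The forward primer matches the template at positions 86–107.
The reverse primer's reverse complement is TCAACCAACTTCACGTTAACCC, which matches the template at positions 148–169.
Product length = (reverse-primer end) − (forward-primer start) + 1 = 169 − 86 + 1 = 84 bp.

84 bp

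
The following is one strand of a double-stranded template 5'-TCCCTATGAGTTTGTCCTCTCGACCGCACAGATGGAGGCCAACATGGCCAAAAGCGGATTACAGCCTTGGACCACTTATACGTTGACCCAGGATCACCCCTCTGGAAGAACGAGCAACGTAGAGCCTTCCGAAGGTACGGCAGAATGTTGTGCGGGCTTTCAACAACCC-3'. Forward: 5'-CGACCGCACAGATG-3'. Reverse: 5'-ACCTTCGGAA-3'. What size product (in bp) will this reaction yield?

The forward primer matches the template at positions 21–34.
The reverse primer's reverse complement is TTCCGAAGGT, which matches the template at positions 127–136.
Amplicon spans positions 21–136: 116 bp.

116 bp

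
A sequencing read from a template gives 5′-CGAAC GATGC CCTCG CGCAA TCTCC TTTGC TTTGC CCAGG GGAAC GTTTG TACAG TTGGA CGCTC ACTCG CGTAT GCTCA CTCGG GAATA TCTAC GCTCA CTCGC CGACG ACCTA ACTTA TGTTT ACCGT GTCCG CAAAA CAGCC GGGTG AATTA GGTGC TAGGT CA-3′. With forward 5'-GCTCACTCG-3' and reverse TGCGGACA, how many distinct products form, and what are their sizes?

Three products: 76 bp, 62 bp, 42 bp

The forward primer GCTCACTCG matches the top strand at positions 62–70, 76–84, 96–104.
The reverse primer's reverse complement is TGTCCGCA, matching at positions 130–137.
Each forward site pairs with the reverse site to give a product ending at position 137: sizes 76, 62, 42 bp.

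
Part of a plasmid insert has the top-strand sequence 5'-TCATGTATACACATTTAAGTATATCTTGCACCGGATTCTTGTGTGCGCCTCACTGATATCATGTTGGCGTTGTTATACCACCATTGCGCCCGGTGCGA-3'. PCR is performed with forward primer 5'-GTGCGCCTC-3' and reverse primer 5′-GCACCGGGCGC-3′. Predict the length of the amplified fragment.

Scanning the template, GTGCGCCTC occurs at positions 43–51; this primer anneals to the bottom strand there with its 3' end pointing downstream.
Reverse complement of the reverse primer: GCGCCCGGTGC. This occurs on the top strand at positions 86–96.
Product length = (reverse-primer end) − (forward-primer start) + 1 = 96 − 43 + 1 = 54 bp.

54 bp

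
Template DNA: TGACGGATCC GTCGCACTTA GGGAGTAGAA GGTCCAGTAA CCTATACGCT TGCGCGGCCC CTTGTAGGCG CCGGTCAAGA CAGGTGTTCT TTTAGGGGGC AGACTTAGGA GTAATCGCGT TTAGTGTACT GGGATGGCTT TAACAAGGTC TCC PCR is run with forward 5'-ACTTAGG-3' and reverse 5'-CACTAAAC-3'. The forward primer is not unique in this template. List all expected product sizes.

The forward primer ACTTAGG matches the top strand at positions 16–22, 103–109.
The reverse primer's reverse complement is GTTTAGTG, matching at positions 119–126.
Each forward site pairs with the reverse site to give a product ending at position 126: sizes 111, 24 bp.

111 bp, 24 bp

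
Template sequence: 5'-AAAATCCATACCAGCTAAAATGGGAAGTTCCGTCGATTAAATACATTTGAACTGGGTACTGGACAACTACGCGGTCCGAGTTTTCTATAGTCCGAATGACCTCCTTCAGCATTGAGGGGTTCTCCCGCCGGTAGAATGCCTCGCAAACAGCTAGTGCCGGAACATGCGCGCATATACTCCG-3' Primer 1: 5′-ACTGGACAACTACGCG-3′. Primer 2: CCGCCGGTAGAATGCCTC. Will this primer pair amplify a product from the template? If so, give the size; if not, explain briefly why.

No product — both primers anneal to the same strand and extend in the same direction.

Primer 1 (ACTGGACAACTACGCG) matches the top strand at positions 58–73 (3' end points downstream).
Primer 2 (CCGCCGGTAGAATGCCTC) also matches the top strand directly, at positions 125–142 — its reverse complement GAGGCATTCTACCGGCGG is not present.
Both primers anneal to the bottom strand with 3' ends pointing the same way, so neither can prime synthesis back toward the other.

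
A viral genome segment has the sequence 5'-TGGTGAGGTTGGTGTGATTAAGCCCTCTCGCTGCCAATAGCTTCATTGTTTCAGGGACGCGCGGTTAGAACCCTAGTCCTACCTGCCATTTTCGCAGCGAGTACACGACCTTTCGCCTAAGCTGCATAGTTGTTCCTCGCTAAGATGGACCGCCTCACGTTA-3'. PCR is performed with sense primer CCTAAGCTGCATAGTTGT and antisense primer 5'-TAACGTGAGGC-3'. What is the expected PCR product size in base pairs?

47 bp

Forward primer CCTAAGCTGCATAGTTGT is found on the top strand at positions 116–133.
Taking the reverse complement of TAACGTGAGGC gives GCCTCACGTTA, found at positions 152–162 on the template; the primer anneals here to the top strand with its 3' end pointing upstream.
Product length = (reverse-primer end) − (forward-primer start) + 1 = 162 − 116 + 1 = 47 bp.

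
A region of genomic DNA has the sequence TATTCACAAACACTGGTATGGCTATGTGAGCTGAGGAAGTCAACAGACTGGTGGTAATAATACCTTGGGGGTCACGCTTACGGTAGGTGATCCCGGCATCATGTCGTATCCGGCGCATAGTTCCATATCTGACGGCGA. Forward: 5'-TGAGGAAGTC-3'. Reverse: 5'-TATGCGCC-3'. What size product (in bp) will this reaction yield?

The forward primer matches the template at positions 32–41.
The reverse primer's reverse complement is GGCGCATA, which matches the template at positions 112–119.
Product length = (reverse-primer end) − (forward-primer start) + 1 = 119 − 32 + 1 = 88 bp.

88 bp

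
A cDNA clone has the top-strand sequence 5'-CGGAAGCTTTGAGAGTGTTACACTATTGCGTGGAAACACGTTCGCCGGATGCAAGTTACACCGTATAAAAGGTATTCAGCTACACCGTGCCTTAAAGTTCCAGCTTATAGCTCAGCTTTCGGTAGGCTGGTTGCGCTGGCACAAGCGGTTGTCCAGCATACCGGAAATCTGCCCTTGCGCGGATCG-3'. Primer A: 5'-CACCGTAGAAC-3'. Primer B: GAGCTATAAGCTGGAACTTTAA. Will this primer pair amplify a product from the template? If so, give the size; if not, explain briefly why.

No product — primer A has no binding site in the template.

Primer A (CACCGTAGAAC) does not match the top strand, and its reverse complement GTTCTACGGTG does not match either.
With no annealing site for primer A, no amplification occurs.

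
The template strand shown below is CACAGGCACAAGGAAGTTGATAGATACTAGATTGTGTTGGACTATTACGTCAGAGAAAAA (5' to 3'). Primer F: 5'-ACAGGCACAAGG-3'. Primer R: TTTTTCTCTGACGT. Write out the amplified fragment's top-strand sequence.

5'-ACAGGCACAAGGAAGTTGATAGATACTAGATTGTGTTGGACTATTACGTCAGAGAAAAA-3'

Forward primer ACAGGCACAAGG is found on the top strand at positions 2–13.
Taking the reverse complement of TTTTTCTCTGACGT gives ACGTCAGAGAAAAA, found at positions 47–60 on the template; the primer anneals here to the top strand with its 3' end pointing upstream.
The product is the template from position 2 through 60 (59 bp).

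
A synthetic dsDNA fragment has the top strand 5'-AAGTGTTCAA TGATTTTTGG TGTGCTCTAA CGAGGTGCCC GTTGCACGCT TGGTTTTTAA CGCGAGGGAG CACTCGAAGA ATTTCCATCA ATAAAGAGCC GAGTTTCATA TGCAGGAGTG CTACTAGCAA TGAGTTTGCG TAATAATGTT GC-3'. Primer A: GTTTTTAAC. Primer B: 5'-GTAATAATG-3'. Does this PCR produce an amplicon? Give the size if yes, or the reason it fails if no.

Primer A (GTTTTTAAC) matches the top strand at positions 53–61 (3' end points downstream).
Primer B (GTAATAATG) also matches the top strand directly, at positions 140–148 — its reverse complement CATTATTAC is not present.
Both primers anneal to the bottom strand with 3' ends pointing the same way, so neither can prime synthesis back toward the other.

No product — both primers anneal to the same strand and extend in the same direction.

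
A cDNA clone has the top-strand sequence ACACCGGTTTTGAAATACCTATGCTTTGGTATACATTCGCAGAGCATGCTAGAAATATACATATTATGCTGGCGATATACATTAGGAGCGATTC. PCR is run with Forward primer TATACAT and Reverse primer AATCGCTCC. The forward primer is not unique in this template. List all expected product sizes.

64 bp, 38 bp, 18 bp

The forward primer TATACAT matches the top strand at positions 30–36, 56–62, 76–82.
The reverse primer's reverse complement is GGAGCGATT, matching at positions 85–93.
Each forward site pairs with the reverse site to give a product ending at position 93: sizes 64, 38, 18 bp.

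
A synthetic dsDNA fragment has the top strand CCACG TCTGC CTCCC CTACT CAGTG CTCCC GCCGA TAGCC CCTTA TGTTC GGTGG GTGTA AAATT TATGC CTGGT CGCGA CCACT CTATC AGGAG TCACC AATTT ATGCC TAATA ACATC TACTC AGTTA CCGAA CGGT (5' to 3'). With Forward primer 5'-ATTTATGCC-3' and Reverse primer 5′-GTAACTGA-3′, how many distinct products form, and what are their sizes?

The forward primer ATTTATGCC matches the top strand at positions 63–71, 102–110.
The reverse primer's reverse complement is TCAGTTAC, matching at positions 124–131.
Each forward site pairs with the reverse site to give a product ending at position 131: sizes 69, 30 bp.

Two products: 69 bp, 30 bp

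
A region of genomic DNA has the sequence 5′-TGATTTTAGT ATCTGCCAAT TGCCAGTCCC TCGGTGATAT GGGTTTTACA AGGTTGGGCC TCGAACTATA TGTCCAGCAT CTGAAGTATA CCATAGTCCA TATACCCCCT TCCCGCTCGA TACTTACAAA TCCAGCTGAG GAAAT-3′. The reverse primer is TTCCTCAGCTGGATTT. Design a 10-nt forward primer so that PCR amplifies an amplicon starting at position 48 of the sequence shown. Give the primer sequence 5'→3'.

The reverse primer's reverse complement AAATCCAGCTGAGGAA matches the template at positions 128–143; the product starts at position 48.
The forward primer is identical to the top strand over positions 48–57: ACAAGGTTGG.

5'-ACAAGGTTGG-3'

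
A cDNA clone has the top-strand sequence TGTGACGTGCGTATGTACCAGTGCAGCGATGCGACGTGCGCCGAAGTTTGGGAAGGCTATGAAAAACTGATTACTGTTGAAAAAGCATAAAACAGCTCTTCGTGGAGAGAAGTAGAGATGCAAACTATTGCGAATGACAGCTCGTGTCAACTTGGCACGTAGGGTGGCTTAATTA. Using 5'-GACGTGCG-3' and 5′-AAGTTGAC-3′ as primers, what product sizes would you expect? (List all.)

The forward primer GACGTGCG matches the top strand at positions 4–11, 33–40.
The reverse primer's reverse complement is GTCAACTT, matching at positions 146–153.
Each forward site pairs with the reverse site to give a product ending at position 153: sizes 150, 121 bp.

150 bp, 121 bp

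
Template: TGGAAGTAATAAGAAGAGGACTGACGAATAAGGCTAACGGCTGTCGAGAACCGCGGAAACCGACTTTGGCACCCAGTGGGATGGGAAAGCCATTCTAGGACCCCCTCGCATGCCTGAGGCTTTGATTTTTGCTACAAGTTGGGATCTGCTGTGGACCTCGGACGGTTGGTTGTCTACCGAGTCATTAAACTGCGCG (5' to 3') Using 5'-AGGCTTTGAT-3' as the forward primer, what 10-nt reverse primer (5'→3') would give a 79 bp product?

The forward primer binds at positions 117–126, so a 79 bp product ends at position 117 + 79 − 1 = 195.
The reverse primer anneals to the top strand over positions 186–195, i.e. to TAAACTGCGC.
Its sequence written 5'→3' is the reverse complement: GCGCAGTTTA.

5'-GCGCAGTTTA-3'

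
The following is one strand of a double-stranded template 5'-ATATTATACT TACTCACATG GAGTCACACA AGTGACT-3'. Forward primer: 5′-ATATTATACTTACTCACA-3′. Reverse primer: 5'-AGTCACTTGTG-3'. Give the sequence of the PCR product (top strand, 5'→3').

5'-ATATTATACTTACTCACATGGAGTCACACAAGTGACT-3'

Forward primer ATATTATACTTACTCACA is found on the top strand at positions 1–18.
Taking the reverse complement of AGTCACTTGTG gives CACAAGTGACT, found at positions 27–37 on the template; the primer anneals here to the top strand with its 3' end pointing upstream.
The product is the template from position 1 through 37 (37 bp).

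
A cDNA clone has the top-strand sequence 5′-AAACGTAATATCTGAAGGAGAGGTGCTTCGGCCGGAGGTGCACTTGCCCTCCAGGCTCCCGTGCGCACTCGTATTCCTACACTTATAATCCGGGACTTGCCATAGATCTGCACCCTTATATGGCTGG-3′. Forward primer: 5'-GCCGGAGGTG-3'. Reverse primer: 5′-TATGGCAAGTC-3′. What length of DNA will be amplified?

74 bp

Scanning the template, GCCGGAGGTG occurs at positions 31–40; this primer anneals to the bottom strand there with its 3' end pointing downstream.
Taking the reverse complement of TATGGCAAGTC gives GACTTGCCATA, found at positions 94–104 on the template; the primer anneals here to the top strand with its 3' end pointing upstream.
Product length = (reverse-primer end) − (forward-primer start) + 1 = 104 − 31 + 1 = 74 bp.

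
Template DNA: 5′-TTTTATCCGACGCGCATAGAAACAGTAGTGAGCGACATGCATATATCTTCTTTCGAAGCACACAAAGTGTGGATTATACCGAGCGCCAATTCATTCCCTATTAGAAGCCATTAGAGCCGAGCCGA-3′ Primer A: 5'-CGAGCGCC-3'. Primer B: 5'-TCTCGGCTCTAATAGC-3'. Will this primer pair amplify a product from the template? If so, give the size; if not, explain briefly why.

Primer B (TCTCGGCTCTAATAGC) does not match the top strand, and its reverse complement GCTATTAGAGCCGAGA does not match either.
With no annealing site for primer B, no amplification occurs.

No product — primer B has no binding site in the template.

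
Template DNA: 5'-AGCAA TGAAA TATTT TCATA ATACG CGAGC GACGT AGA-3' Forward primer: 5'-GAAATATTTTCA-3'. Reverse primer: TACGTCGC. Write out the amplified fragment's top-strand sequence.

5'-GAAATATTTTCATAATACGCGAGCGACGTA-3'

Scanning the template, GAAATATTTTCA occurs at positions 7–18; this primer anneals to the bottom strand there with its 3' end pointing downstream.
Reverse complement of the reverse primer: GCGACGTA. This occurs on the top strand at positions 29–36.
The product is the template from position 7 through 36 (30 bp).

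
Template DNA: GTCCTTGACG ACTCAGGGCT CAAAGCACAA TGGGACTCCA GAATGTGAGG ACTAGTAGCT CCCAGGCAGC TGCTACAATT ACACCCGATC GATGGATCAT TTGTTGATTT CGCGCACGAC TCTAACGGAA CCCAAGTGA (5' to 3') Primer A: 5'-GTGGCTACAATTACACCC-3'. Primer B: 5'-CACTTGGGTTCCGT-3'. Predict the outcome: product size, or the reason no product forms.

Primer A (GTGGCTACAATTACACCC) does not match the top strand, and its reverse complement GGGTGTAATTGTAGCCAC does not match either.
With no annealing site for primer A, no amplification occurs.

No product — primer A has no binding site in the template.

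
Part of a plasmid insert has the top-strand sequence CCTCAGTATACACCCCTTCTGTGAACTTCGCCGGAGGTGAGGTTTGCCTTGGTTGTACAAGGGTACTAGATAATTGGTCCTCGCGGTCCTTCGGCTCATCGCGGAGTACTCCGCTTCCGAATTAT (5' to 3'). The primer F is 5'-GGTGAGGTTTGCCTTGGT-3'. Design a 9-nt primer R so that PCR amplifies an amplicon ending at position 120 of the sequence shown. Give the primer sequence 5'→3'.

5'-TCGGAAGCG-3'

The forward primer binds at positions 36–53; the product's 3' end on the top strand is position 120.
The reverse primer anneals to the top strand over positions 112–120, i.e. to CGCTTCCGA.
Its sequence written 5'→3' is the reverse complement: TCGGAAGCG.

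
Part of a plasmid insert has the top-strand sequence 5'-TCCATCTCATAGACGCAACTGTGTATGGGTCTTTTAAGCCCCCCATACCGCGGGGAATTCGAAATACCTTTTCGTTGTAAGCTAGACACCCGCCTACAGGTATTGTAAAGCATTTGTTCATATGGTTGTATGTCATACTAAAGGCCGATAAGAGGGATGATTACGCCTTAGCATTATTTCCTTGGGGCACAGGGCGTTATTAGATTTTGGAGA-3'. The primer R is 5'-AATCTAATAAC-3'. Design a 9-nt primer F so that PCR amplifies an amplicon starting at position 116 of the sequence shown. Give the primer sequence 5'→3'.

5'-GTTCATATG-3'

The reverse primer's reverse complement GTTATTAGATT matches the template at positions 196–206; the product starts at position 116.
The forward primer is identical to the top strand over positions 116–124: GTTCATATG.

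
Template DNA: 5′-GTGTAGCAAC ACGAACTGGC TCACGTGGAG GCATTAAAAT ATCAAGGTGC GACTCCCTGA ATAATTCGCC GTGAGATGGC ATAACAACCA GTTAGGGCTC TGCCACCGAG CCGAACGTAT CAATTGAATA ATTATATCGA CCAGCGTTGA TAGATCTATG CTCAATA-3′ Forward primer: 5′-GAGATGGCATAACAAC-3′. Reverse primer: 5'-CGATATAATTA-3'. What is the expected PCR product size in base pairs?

Scanning the template, GAGATGGCATAACAAC occurs at positions 73–88; this primer anneals to the bottom strand there with its 3' end pointing downstream.
Taking the reverse complement of CGATATAATTA gives TAATTATATCG, found at positions 129–139 on the template; the primer anneals here to the top strand with its 3' end pointing upstream.
The product runs from position 73 to position 139, so its length is 139 − 73 + 1 = 67 bp.

67 bp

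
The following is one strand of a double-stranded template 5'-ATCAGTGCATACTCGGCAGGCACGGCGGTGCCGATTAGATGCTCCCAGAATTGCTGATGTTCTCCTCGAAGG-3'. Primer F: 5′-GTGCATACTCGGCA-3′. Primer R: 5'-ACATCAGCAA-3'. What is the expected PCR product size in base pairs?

56 bp

The forward primer matches the template at positions 5–18.
Taking the reverse complement of ACATCAGCAA gives TTGCTGATGT, found at positions 51–60 on the template; the primer anneals here to the top strand with its 3' end pointing upstream.
Amplicon spans positions 5–60: 56 bp.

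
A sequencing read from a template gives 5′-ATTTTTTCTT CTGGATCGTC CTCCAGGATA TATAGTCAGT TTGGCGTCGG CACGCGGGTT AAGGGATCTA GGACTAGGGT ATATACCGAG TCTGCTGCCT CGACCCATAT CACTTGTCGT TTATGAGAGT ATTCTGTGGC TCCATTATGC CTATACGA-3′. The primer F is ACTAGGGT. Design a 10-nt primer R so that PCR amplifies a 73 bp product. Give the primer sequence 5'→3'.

5'-ATGGAGCCAC-3'

The forward primer binds at positions 73–80, so a 73 bp product ends at position 73 + 73 − 1 = 145.
The reverse primer anneals to the top strand over positions 136–145, i.e. to GTGGCTCCAT.
Its sequence written 5'→3' is the reverse complement: ATGGAGCCAC.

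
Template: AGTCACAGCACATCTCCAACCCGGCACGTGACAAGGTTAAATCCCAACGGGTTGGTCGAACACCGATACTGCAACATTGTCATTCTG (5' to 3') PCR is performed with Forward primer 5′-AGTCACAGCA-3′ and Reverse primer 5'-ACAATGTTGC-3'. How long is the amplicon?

Forward primer AGTCACAGCA is found on the top strand at positions 1–10.
Taking the reverse complement of ACAATGTTGC gives GCAACATTGT, found at positions 71–80 on the template; the primer anneals here to the top strand with its 3' end pointing upstream.
The product runs from position 1 to position 80, so its length is 80 − 1 + 1 = 80 bp.

80 bp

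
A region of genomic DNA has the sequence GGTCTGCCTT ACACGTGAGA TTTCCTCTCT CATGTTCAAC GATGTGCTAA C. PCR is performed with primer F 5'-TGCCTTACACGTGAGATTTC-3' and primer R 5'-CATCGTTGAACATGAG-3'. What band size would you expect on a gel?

40 bp

Scanning the template, TGCCTTACACGTGAGATTTC occurs at positions 5–24; this primer anneals to the bottom strand there with its 3' end pointing downstream.
Reverse complement of the reverse primer: CTCATGTTCAACGATG. This occurs on the top strand at positions 29–44.
Product length = (reverse-primer end) − (forward-primer start) + 1 = 44 − 5 + 1 = 40 bp.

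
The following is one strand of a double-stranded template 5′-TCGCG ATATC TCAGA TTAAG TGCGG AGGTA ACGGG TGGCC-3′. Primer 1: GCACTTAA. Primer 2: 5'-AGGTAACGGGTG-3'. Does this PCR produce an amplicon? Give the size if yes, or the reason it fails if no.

Primer 1 (GCACTTAA) has reverse complement TTAAGTGC, which matches the top strand at positions 16–23; primer 1 anneals to the top strand there with its 3' end pointing upstream toward position 16.
Primer 2 (AGGTAACGGGTG) matches the top strand directly at positions 26–37; it anneals to the bottom strand with its 3' end pointing downstream toward position 37.
The 3' ends diverge (primer 1 extends toward position 1, primer 2 toward position 40), so the primers never converge on a shared product.

No product — the primers' 3' ends point away from each other.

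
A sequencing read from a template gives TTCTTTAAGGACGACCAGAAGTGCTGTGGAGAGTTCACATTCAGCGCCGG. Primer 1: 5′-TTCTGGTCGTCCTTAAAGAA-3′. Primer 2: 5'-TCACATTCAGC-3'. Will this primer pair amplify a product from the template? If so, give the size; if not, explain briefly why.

Primer 1 (TTCTGGTCGTCCTTAAAGAA) has reverse complement TTCTTTAAGGACGACCAGAA, which matches the top strand at positions 1–20; primer 1 anneals to the top strand there with its 3' end pointing upstream toward position 1.
Primer 2 (TCACATTCAGC) matches the top strand directly at positions 35–45; it anneals to the bottom strand with its 3' end pointing downstream toward position 45.
The 3' ends diverge (primer 1 extends toward position 1, primer 2 toward position 50), so the primers never converge on a shared product.

No product — the primers' 3' ends point away from each other.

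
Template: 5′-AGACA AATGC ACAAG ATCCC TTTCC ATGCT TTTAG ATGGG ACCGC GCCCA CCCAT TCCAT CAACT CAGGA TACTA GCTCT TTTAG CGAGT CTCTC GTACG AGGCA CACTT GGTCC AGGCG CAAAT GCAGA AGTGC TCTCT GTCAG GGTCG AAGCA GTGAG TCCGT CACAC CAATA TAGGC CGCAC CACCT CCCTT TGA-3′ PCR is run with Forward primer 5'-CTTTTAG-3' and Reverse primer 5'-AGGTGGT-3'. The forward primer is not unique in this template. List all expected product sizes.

162 bp, 112 bp

The forward primer CTTTTAG matches the top strand at positions 29–35, 79–85.
The reverse primer's reverse complement is ACCACCT, matching at positions 184–190.
Each forward site pairs with the reverse site to give a product ending at position 190: sizes 162, 112 bp.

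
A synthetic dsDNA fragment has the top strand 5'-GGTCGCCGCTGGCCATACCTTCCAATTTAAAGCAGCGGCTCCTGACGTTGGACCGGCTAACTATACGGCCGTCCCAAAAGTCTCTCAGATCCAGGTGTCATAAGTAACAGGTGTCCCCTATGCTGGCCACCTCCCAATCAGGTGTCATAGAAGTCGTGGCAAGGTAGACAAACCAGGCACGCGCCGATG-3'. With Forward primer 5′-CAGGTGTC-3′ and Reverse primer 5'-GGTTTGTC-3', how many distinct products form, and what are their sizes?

Three products: 83 bp, 67 bp, 36 bp

The forward primer CAGGTGTC matches the top strand at positions 92–99, 108–115, 139–146.
The reverse primer's reverse complement is GACAAACC, matching at positions 167–174.
Each forward site pairs with the reverse site to give a product ending at position 174: sizes 83, 67, 36 bp.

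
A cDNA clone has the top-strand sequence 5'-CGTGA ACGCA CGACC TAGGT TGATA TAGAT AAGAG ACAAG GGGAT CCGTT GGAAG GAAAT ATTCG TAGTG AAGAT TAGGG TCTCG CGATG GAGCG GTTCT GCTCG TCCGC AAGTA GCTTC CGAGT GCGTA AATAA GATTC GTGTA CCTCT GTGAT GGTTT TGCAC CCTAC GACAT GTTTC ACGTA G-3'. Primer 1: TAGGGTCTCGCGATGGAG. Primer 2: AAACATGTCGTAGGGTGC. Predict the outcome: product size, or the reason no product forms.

Yes — a 104 bp product.

Primer 1 (TAGGGTCTCGCGATGGAG) matches the top strand at positions 76–93; it acts as a forward primer.
Primer 2's reverse complement is GCACCCTACGACATGTTT, matching the top strand at positions 162–179; it acts as a reverse primer.
The 3' ends face each other across positions 76–179, giving a 104 bp product.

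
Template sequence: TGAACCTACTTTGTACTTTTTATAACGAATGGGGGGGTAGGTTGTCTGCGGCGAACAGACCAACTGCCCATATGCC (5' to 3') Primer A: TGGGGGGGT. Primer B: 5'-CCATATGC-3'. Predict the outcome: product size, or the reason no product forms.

Primer A (TGGGGGGGT) matches the top strand at positions 30–38 (3' end points downstream).
Primer B (CCATATGC) also matches the top strand directly, at positions 68–75 — its reverse complement GCATATGG is not present.
Both primers anneal to the bottom strand with 3' ends pointing the same way, so neither can prime synthesis back toward the other.

No product — both primers anneal to the same strand and extend in the same direction.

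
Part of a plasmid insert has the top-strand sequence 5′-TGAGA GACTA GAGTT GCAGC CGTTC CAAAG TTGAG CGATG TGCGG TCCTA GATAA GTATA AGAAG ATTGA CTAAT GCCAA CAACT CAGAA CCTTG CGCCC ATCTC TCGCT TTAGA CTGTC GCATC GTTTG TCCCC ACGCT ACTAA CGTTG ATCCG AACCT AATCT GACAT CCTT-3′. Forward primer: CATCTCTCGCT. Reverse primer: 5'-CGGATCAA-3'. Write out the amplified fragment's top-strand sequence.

Forward primer CATCTCTCGCT is found on the top strand at positions 100–110.
Reverse complement of the reverse primer: TTGATCCG. This occurs on the top strand at positions 148–155.
The product is the template from position 100 through 155 (56 bp).

5'-CATCTCTCGCTTTAGACTGTCGCATCGTTTGTCCCCACGCTACTAACGTTGATCCG-3'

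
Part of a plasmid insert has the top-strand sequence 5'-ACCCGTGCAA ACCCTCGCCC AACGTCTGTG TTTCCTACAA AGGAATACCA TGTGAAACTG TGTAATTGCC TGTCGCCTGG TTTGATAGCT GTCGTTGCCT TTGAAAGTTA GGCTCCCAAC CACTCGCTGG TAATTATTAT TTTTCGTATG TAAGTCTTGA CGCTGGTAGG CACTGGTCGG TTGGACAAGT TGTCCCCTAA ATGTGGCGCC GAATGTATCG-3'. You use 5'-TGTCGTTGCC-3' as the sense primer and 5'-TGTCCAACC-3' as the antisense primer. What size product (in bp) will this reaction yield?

98 bp

Forward primer TGTCGTTGCC is found on the top strand at positions 90–99.
Reverse complement of the reverse primer: GGTTGGACA. This occurs on the top strand at positions 179–187.
The product runs from position 90 to position 187, so its length is 187 − 90 + 1 = 98 bp.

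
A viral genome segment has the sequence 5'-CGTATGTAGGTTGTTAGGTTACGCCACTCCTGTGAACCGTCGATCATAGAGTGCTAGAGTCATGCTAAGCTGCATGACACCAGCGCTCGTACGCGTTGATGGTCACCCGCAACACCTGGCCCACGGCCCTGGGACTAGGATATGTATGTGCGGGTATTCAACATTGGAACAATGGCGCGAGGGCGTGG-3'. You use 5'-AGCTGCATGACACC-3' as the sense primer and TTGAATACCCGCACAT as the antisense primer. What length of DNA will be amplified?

Forward primer AGCTGCATGACACC is found on the top strand at positions 68–81.
Taking the reverse complement of TTGAATACCCGCACAT gives ATGTGCGGGTATTCAA, found at positions 146–161 on the template; the primer anneals here to the top strand with its 3' end pointing upstream.
The product runs from position 68 to position 161, so its length is 161 − 68 + 1 = 94 bp.

94 bp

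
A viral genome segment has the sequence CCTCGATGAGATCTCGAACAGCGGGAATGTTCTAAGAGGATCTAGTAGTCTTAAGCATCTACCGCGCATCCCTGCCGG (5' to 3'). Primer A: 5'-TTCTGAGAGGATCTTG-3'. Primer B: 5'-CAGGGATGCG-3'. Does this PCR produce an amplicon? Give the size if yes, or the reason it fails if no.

Primer A (TTCTGAGAGGATCTTG) does not match the top strand, and its reverse complement CAAGATCCTCTCAGAA does not match either.
With no annealing site for primer A, no amplification occurs.

No product — primer A has no binding site in the template.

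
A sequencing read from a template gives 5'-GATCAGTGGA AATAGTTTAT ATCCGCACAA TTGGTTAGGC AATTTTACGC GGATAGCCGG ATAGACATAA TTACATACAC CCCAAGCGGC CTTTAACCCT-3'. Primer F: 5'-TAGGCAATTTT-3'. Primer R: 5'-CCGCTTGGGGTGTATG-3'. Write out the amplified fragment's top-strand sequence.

The forward primer matches the template at positions 36–46.
Reverse complement of the reverse primer: CATACACCCCAAGCGG. This occurs on the top strand at positions 74–89.
The product is the template from position 36 through 89 (54 bp).

5'-TAGGCAATTTTACGCGGATAGCCGGATAGACATAATTACATACACCCCAAGCGG-3'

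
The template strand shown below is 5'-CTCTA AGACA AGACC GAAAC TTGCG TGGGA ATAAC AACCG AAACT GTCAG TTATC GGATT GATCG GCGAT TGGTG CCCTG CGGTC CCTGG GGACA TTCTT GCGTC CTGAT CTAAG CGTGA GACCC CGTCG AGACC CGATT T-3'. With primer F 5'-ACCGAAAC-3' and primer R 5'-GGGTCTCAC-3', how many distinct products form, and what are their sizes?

Two products: 113 bp, 89 bp

The forward primer ACCGAAAC matches the top strand at positions 13–20, 37–44.
The reverse primer's reverse complement is GTGAGACCC, matching at positions 117–125.
Each forward site pairs with the reverse site to give a product ending at position 125: sizes 113, 89 bp.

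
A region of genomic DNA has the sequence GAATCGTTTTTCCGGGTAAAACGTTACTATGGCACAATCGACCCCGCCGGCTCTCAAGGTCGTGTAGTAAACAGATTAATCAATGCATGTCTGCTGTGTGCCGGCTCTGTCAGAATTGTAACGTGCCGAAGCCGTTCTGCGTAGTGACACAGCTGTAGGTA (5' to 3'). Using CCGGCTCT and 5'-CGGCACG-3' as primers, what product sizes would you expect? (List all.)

82 bp, 28 bp

The forward primer CCGGCTCT matches the top strand at positions 47–54, 101–108.
The reverse primer's reverse complement is CGTGCCG, matching at positions 122–128.
Each forward site pairs with the reverse site to give a product ending at position 128: sizes 82, 28 bp.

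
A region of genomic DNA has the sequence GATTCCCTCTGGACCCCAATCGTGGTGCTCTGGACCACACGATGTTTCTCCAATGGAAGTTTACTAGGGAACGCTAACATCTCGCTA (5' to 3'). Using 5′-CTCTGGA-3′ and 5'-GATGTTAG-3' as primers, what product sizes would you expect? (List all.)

75 bp, 54 bp

The forward primer CTCTGGA matches the top strand at positions 7–13, 28–34.
The reverse primer's reverse complement is CTAACATC, matching at positions 74–81.
Each forward site pairs with the reverse site to give a product ending at position 81: sizes 75, 54 bp.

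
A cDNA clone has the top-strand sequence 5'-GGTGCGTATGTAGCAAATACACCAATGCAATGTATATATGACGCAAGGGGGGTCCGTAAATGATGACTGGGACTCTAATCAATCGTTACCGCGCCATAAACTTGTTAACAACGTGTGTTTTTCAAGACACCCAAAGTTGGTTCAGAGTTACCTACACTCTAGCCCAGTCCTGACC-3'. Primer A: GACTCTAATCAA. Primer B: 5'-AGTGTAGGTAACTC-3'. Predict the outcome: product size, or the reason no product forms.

Yes — an 88 bp product.

Primer A (GACTCTAATCAA) matches the top strand at positions 71–82; it acts as a forward primer.
Primer B's reverse complement is GAGTTACCTACACT, matching the top strand at positions 145–158; it acts as a reverse primer.
The 3' ends face each other across positions 71–158, giving an 88 bp product.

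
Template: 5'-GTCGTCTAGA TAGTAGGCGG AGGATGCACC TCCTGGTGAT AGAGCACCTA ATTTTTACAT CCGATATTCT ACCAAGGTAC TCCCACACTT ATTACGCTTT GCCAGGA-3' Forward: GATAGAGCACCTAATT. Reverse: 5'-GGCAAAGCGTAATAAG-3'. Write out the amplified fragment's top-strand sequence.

5'-GATAGAGCACCTAATTTTTACATCCGATATTCTACCAAGGTACTCCCACACTTATTACGCTTTGCC-3'

Forward primer GATAGAGCACCTAATT is found on the top strand at positions 38–53.
The reverse primer's reverse complement is CTTATTACGCTTTGCC, which matches the template at positions 88–103.
The product is the template from position 38 through 103 (66 bp).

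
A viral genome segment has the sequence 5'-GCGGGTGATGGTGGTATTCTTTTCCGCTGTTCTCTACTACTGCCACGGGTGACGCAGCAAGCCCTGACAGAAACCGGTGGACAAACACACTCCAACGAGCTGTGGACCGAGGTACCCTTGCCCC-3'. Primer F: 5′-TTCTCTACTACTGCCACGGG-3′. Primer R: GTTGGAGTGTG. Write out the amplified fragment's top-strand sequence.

The forward primer matches the template at positions 30–49.
Reverse complement of the reverse primer: CACACTCCAAC. This occurs on the top strand at positions 86–96.
The product is the template from position 30 through 96 (67 bp).

5'-TTCTCTACTACTGCCACGGGTGACGCAGCAAGCCCTGACAGAAACCGGTGGACAAACACACTCCAAC-3'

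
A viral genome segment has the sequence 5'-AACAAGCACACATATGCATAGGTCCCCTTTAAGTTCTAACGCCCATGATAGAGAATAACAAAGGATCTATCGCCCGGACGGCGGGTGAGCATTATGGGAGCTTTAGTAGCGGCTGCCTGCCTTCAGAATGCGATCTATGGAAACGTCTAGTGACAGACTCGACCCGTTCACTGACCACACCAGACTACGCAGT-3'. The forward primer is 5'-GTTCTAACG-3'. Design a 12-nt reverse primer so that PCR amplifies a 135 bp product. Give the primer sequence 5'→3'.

5'-ACGGGTCGAGTC-3'

The forward primer binds at positions 33–41, so a 135 bp product ends at position 33 + 135 − 1 = 167.
The reverse primer anneals to the top strand over positions 156–167, i.e. to GACTCGACCCGT.
Its sequence written 5'→3' is the reverse complement: ACGGGTCGAGTC.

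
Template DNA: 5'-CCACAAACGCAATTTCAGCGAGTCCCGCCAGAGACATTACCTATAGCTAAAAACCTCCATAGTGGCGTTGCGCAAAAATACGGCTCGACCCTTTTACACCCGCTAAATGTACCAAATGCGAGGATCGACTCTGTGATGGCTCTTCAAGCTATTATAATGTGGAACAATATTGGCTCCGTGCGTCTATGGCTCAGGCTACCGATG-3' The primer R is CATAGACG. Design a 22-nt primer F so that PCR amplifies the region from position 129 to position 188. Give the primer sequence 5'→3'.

The reverse primer's reverse complement CGTCTATG matches the template at positions 181–188; the product starts at position 129.
The forward primer is identical to the top strand over positions 129–150: CTCTGTGATGGCTCTTCAAGCT.

5'-CTCTGTGATGGCTCTTCAAGCT-3'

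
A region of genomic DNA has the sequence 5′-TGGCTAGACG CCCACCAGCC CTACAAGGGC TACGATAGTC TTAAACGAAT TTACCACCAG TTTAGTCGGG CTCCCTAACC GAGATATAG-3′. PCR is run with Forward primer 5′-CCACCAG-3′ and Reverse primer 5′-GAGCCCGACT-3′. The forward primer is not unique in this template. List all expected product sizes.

62 bp, 20 bp

The forward primer CCACCAG matches the top strand at positions 12–18, 54–60.
The reverse primer's reverse complement is AGTCGGGCTC, matching at positions 64–73.
Each forward site pairs with the reverse site to give a product ending at position 73: sizes 62, 20 bp.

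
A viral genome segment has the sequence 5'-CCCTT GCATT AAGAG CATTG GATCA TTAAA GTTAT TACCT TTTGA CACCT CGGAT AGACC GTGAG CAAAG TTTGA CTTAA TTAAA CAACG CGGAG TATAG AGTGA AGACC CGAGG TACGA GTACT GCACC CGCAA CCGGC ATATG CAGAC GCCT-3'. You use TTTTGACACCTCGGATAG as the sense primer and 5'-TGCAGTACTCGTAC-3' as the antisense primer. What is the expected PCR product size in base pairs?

89 bp

Scanning the template, TTTTGACACCTCGGATAG occurs at positions 40–57; this primer anneals to the bottom strand there with its 3' end pointing downstream.
Reverse complement of the reverse primer: GTACGAGTACTGCA. This occurs on the top strand at positions 115–128.
The product runs from position 40 to position 128, so its length is 128 − 40 + 1 = 89 bp.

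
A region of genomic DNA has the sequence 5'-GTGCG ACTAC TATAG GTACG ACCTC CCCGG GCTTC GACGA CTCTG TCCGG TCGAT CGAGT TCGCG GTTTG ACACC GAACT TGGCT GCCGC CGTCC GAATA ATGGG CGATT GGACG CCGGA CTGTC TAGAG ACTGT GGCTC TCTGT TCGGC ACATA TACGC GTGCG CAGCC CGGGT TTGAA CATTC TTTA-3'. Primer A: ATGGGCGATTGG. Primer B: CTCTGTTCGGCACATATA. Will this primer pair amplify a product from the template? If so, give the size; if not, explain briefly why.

Primer A (ATGGGCGATTGG) matches the top strand at positions 101–112 (3' end points downstream).
Primer B (CTCTGTTCGGCACATATA) also matches the top strand directly, at positions 140–157 — its reverse complement TATATGTGCCGAACAGAG is not present.
Both primers anneal to the bottom strand with 3' ends pointing the same way, so neither can prime synthesis back toward the other.

No product — both primers anneal to the same strand and extend in the same direction.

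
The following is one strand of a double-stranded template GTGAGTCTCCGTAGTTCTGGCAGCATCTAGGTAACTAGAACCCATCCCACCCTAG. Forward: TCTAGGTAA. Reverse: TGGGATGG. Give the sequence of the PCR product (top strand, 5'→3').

The forward primer matches the template at positions 26–34.
Taking the reverse complement of TGGGATGG gives CCATCCCA, found at positions 42–49 on the template; the primer anneals here to the top strand with its 3' end pointing upstream.
The product is the template from position 26 through 49 (24 bp).

5'-TCTAGGTAACTAGAACCCATCCCA-3'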